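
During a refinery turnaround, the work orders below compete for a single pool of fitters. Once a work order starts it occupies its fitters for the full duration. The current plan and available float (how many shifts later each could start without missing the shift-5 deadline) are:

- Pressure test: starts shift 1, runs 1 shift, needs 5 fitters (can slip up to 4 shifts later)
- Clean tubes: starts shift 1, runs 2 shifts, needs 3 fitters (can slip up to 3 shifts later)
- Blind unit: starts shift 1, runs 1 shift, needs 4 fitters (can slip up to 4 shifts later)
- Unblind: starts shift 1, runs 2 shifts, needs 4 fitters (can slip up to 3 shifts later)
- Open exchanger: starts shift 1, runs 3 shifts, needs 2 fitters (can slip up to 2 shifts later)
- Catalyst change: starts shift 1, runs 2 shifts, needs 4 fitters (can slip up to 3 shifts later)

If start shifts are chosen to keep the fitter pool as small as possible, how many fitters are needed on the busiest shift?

9

Early-start (Pressure test@1, Clean tubes@1, Blind unit@1, Unblind@1, Open exchanger@1, Catalyst change@1) gives peak 22: s1:22  s2:13  s3:2  s4:0  s5:0.
Shift Blind unit→5, Unblind→2, Open exchanger→2, Catalyst change→4.
Schedule Pressure test@1, Clean tubes@1, Blind unit@5, Unblind@2, Open exchanger@2, Catalyst change@4: s1:8  s2:9  s3:6  s4:6  s5:8 — peak 9.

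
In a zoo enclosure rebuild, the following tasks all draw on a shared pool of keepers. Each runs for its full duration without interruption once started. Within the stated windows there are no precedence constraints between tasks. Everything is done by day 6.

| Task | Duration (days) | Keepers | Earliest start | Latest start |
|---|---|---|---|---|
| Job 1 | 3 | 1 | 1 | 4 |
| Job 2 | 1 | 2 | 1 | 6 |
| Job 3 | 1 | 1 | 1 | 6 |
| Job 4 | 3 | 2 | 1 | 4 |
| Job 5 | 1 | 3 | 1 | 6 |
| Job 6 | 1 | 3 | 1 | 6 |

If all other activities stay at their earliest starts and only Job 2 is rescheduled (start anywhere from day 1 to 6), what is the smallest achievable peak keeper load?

10

Job 2@1: d1:12  d2:3  d3:3  d4:0  d5:0  d6:0 → peak 12
Job 2@2: d1:10  d2:5  d3:3  d4:0  d5:0  d6:0 → peak 10
Job 2@3: d1:10  d2:3  d3:5  d4:0  d5:0  d6:0 → peak 10
Job 2@4: d1:10  d2:3  d3:3  d4:2  d5:0  d6:0 → peak 10
Job 2@5: d1:10  d2:3  d3:3  d4:0  d5:2  d6:0 → peak 10
Job 2@6: d1:10  d2:3  d3:3  d4:0  d5:0  d6:2 → peak 10
Best is Job 2@2, peak 10.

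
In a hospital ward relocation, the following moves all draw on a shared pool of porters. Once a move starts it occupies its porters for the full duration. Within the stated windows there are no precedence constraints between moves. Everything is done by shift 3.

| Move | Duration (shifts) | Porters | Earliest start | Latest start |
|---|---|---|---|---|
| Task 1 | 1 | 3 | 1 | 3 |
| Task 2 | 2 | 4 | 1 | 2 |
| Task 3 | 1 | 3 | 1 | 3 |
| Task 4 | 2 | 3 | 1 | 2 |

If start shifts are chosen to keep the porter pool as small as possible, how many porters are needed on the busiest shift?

7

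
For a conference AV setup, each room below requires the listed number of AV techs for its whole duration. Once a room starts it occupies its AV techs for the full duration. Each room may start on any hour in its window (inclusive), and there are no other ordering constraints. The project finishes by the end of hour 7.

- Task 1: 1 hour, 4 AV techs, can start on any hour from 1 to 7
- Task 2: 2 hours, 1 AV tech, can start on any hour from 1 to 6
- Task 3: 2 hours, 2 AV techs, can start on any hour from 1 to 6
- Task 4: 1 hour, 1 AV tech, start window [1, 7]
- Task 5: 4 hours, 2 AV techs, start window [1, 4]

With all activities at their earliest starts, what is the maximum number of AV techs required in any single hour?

Early-start schedule: Task 1@1, Task 2@1, Task 3@1, Task 4@1, Task 5@1.
Load per hour: hour 1: 10, hour 2: 5, hour 3: 2, hour 4: 2, hour 5: 0, hour 6: 0, hour 7: 0.
Peak is 10.

10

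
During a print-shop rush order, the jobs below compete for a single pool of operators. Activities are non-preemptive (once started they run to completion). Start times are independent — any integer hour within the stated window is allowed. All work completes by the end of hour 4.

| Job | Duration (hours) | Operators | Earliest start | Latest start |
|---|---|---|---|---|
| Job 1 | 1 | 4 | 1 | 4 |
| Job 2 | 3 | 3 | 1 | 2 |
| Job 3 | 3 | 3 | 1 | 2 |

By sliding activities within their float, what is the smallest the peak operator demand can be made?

6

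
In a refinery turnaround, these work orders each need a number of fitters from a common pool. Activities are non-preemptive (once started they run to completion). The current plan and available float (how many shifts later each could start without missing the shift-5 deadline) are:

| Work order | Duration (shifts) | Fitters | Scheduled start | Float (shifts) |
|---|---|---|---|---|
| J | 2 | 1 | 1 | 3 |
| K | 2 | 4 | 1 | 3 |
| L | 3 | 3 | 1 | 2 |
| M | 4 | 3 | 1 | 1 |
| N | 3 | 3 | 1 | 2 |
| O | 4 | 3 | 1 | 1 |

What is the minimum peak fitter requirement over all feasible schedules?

12

Early-start (J@1, K@1, L@1, M@1, N@1, O@1) gives peak 17: s1:17  s2:17  s3:12  s4:6  s5:0.
Shift L→3, N→3.
Schedule J@1, K@1, L@3, M@1, N@3, O@1: s1:11  s2:11  s3:12  s4:12  s5:6 — peak 12.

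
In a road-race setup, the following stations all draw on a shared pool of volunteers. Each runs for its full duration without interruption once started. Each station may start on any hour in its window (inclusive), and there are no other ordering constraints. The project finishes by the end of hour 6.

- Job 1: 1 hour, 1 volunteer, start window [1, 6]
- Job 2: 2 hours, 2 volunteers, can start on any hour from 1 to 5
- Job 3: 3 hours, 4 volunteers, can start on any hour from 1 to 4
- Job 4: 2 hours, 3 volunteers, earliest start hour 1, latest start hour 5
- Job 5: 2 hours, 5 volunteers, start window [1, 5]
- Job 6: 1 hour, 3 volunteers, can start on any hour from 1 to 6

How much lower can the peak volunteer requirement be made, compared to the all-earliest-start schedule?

Early-start peak: h1:18  h2:14  h3:4  h4:0  h5:0  h6:0 ⇒ 18.
Leveled (Job 1@1, Job 2@1, Job 3@1, Job 4@3, Job 5@5, Job 6@4): h1:7  h2:6  h3:7  h4:6  h5:5  h6:5 ⇒ 7.
Reduction 18 − 7 = 11.

11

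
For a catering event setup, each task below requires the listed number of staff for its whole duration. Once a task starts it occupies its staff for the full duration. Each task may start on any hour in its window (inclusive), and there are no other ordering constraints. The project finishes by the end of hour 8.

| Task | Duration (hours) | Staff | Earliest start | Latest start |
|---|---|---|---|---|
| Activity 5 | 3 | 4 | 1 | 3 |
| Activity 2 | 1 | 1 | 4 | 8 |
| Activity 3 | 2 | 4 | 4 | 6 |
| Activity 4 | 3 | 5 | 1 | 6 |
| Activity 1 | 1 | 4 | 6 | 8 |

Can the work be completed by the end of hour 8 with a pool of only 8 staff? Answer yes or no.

The minimum achievable peak is 9; 8 < 9, so no feasible schedule stays within the cap.

no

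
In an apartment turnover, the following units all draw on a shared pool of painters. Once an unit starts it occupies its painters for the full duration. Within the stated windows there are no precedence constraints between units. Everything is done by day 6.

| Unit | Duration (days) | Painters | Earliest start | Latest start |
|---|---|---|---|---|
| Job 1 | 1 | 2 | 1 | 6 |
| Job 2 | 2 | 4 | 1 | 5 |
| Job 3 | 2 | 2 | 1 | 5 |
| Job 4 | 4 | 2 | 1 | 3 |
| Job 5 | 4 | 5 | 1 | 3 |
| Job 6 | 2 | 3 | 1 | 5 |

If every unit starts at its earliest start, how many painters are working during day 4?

7

At early start, day 4 has: Job 4, Job 5.
Demand: 2 + 5 = 7.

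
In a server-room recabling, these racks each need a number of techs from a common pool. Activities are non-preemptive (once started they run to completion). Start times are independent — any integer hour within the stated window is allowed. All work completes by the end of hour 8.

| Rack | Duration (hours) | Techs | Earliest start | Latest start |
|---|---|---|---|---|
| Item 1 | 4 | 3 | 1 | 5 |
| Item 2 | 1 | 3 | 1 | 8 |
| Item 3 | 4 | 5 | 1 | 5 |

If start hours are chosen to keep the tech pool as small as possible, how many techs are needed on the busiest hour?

6

Early-start (Item 1@1, Item 2@1, Item 3@1) gives peak 11: h1:11  h2:8  h3:8  h4:8  h5:0  h6:0  h7:0  h8:0.
Shift Item 3→5.
Schedule Item 1@1, Item 2@1, Item 3@5: h1:6  h2:3  h3:3  h4:3  h5:5  h6:5  h7:5  h8:5 — peak 6.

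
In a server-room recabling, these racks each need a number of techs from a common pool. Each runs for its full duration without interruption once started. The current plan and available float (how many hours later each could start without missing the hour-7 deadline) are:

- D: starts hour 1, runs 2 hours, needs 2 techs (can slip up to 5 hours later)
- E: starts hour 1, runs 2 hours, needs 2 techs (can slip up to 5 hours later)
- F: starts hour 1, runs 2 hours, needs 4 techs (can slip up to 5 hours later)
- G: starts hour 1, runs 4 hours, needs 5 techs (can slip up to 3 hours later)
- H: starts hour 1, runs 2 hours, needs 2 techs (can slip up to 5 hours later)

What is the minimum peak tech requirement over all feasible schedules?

Early-start (D@1, E@1, F@1, G@1, H@1) gives peak 15: h1:15  h2:15  h3:5  h4:5  h5:0  h6:0  h7:0.
Shift E→3, G→3, H→5.
Schedule D@1, E@3, F@1, G@3, H@5: h1:6  h2:6  h3:7  h4:7  h5:7  h6:7  h7:0 — peak 7.

7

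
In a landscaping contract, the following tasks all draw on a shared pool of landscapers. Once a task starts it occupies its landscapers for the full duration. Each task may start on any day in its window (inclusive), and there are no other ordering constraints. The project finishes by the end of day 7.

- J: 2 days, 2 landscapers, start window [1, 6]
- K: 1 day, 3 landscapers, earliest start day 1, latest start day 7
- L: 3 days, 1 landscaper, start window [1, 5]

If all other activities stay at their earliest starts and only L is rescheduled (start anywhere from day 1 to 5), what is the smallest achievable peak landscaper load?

5

L@1: d1:6  d2:3  d3:1  d4:0  d5:0  d6:0  d7:0 → peak 6
L@2: d1:5  d2:3  d3:1  d4:1  d5:0  d6:0  d7:0 → peak 5
L@3: d1:5  d2:2  d3:1  d4:1  d5:1  d6:0  d7:0 → peak 5
L@4: d1:5  d2:2  d3:0  d4:1  d5:1  d6:1  d7:0 → peak 5
L@5: d1:5  d2:2  d3:0  d4:0  d5:1  d6:1  d7:1 → peak 5
Best is L@2, peak 5.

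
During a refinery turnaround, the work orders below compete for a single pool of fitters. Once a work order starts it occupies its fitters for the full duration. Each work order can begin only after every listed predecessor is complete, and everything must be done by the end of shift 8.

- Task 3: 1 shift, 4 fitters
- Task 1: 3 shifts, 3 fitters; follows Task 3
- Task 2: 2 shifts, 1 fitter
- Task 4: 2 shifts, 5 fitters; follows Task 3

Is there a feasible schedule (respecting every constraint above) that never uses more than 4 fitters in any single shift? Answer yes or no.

no

The minimum achievable peak is 5; 4 < 5, so no feasible schedule stays within the cap.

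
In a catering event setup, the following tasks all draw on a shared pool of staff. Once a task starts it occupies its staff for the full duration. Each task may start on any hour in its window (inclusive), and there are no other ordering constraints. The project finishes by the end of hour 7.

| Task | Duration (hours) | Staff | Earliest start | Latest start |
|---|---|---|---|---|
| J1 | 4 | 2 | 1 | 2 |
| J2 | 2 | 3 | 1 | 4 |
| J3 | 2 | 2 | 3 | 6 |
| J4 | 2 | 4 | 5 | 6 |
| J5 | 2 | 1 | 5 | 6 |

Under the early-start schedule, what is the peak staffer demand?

5

Early-start schedule: J1@1, J2@1, J3@3, J4@5, J5@5.
Load per hour: hour 1: 5, hour 2: 5, hour 3: 4, hour 4: 4, hour 5: 5, hour 6: 5, hour 7: 0.
Peak is 5.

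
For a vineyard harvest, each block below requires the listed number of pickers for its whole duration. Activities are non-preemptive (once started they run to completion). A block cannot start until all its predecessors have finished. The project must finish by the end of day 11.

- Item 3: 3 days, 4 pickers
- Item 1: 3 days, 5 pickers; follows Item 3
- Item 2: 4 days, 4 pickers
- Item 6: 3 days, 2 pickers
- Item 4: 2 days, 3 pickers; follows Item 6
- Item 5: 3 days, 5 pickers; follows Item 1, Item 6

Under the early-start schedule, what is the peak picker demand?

Early-start schedule: Item 3@1, Item 1@4, Item 2@1, Item 6@1, Item 4@4, Item 5@7.
Load per day: day 1: 10, day 2: 10, day 3: 10, day 4: 12, day 5: 8, day 6: 5, day 7: 5, day 8: 5, day 9: 5, day 10: 0, day 11: 0.
Peak is 12.

12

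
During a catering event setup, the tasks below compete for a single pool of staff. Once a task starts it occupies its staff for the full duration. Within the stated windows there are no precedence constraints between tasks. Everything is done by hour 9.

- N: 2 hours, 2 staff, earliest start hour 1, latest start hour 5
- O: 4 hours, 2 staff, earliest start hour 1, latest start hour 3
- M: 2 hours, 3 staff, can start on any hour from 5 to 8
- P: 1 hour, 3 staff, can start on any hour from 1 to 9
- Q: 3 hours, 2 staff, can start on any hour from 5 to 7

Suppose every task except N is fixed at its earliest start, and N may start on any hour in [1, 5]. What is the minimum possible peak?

5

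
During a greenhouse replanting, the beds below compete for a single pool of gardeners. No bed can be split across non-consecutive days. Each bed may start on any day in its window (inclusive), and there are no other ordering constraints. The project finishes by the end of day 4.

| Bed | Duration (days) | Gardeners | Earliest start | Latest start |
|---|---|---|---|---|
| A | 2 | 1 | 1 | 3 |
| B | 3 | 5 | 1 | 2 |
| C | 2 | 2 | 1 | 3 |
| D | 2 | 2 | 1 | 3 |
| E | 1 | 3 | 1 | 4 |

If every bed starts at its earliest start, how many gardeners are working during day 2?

10

At early start, day 2 has: A, B, C, D.
Demand: 1 + 5 + 2 + 2 = 10.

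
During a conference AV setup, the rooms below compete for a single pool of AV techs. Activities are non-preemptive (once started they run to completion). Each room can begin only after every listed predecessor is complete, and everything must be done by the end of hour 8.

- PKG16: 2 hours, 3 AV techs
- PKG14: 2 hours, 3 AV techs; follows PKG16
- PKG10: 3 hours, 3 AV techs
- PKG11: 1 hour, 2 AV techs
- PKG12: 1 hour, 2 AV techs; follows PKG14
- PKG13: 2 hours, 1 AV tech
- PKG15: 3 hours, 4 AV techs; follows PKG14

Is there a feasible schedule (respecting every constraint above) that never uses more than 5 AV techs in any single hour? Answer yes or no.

no

The minimum achievable peak is 6; 5 < 6, so no feasible schedule stays within the cap.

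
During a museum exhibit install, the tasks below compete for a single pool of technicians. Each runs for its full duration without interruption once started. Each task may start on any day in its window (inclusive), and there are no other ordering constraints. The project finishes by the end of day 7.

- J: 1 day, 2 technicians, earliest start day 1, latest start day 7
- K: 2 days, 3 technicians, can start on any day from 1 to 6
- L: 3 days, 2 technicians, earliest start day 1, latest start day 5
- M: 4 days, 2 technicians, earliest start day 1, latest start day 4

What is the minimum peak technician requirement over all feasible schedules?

Early-start (J@1, K@1, L@1, M@1) gives peak 9: d1:9  d2:7  d3:4  d4:2  d5:0  d6:0  d7:0.
Shift K→2, L→4, M→4.
Schedule J@1, K@2, L@4, M@4: d1:2  d2:3  d3:3  d4:4  d5:4  d6:4  d7:2 — peak 4.
Total technician-days = 22 over 7 days ⇒ peak ≥ ⌈22/7⌉ = 4, so 4 is optimal.

4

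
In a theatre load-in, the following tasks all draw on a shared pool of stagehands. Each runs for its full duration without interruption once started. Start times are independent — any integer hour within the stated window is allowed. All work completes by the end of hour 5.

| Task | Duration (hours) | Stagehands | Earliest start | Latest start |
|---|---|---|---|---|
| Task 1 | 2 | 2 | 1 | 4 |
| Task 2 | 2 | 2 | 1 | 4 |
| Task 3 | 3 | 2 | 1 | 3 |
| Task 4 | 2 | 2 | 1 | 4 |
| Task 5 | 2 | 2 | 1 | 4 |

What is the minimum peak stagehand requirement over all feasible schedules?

6

Early-start (Task 1@1, Task 2@1, Task 3@1, Task 4@1, Task 5@1) gives peak 10: h1:10  h2:10  h3:2  h4:0  h5:0.
Shift Task 4→3, Task 5→3.
Schedule Task 1@1, Task 2@1, Task 3@1, Task 4@3, Task 5@3: h1:6  h2:6  h3:6  h4:4  h5:0 — peak 6.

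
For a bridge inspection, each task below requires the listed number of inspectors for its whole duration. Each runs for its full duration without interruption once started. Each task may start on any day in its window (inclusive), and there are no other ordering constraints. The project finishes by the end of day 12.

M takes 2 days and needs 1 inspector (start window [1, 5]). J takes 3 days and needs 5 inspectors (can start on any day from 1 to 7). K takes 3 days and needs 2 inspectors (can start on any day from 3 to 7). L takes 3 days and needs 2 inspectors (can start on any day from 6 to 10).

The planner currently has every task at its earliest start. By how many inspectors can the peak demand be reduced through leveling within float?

Early-start peak: d1:6  d2:6  d3:7  d4:2  d5:2  d6:2  d7:2  d8:2  d9:0  d10:0  d11:0  d12:0 ⇒ 7.
Leveled (M@1, J@3, K@6, L@6): d1:1  d2:1  d3:5  d4:5  d5:5  d6:4  d7:4  d8:4  d9:0  d10:0  d11:0  d12:0 ⇒ 5.
Reduction 7 − 5 = 2.

2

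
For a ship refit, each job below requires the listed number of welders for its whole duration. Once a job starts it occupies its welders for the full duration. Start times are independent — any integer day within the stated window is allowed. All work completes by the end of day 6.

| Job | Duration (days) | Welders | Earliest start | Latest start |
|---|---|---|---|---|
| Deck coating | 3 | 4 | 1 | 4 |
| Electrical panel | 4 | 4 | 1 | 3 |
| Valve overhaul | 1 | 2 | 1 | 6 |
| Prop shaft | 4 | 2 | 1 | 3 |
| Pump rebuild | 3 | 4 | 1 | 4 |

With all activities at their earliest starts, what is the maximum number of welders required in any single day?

Early-start schedule: Deck coating@1, Electrical panel@1, Valve overhaul@1, Prop shaft@1, Pump rebuild@1.
Load per day: day 1: 16, day 2: 14, day 3: 14, day 4: 6, day 5: 0, day 6: 0.
Peak is 16.

16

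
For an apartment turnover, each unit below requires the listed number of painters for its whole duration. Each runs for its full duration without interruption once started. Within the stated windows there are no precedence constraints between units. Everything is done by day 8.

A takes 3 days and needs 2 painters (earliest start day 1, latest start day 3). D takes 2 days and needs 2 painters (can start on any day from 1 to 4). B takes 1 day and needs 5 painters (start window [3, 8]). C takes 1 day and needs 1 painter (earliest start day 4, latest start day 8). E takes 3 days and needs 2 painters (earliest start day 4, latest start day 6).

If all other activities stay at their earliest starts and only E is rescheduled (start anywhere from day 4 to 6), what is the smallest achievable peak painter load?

7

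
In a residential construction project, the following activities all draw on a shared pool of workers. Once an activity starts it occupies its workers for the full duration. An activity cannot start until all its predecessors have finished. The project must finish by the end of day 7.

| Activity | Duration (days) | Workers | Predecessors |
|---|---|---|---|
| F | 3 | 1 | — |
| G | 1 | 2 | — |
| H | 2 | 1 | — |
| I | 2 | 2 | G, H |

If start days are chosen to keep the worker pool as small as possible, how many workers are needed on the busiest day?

Early-start (F@1, G@1, H@1, I@3) gives peak 4: d1:4  d2:2  d3:3  d4:2  d5:0  d6:0  d7:0.
Shift G→4, I→5.
Schedule F@1, G@4, H@1, I@5: d1:2  d2:2  d3:1  d4:2  d5:2  d6:2  d7:0 — peak 2.
Total worker-days = 11 over 7 days ⇒ peak ≥ ⌈11/7⌉ = 2, so 2 is optimal.

2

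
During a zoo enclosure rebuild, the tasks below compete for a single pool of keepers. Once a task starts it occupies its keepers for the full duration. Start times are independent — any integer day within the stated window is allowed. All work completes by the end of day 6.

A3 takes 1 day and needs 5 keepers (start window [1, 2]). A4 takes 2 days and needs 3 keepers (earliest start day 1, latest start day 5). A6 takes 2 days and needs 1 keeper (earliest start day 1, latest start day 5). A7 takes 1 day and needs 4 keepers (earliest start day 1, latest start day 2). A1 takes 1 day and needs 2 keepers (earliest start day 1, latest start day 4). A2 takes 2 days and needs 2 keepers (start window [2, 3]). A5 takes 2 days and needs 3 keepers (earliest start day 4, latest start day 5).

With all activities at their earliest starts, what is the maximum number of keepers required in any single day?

15

Early-start schedule: A3@1, A4@1, A6@1, A7@1, A1@1, A2@2, A5@4.
Load per day: day 1: 15, day 2: 6, day 3: 2, day 4: 3, day 5: 3, day 6: 0.
Peak is 15.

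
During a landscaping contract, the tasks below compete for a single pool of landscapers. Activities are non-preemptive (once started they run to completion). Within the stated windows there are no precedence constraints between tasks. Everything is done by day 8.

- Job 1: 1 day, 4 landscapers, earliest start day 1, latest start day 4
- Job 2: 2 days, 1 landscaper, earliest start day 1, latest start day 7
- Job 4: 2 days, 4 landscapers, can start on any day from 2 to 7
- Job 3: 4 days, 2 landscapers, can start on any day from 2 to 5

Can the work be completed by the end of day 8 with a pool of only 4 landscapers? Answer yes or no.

yes

Schedule Job 1@1, Job 2@2, Job 4@6, Job 3@2: d1:4  d2:3  d3:3  d4:2  d5:2  d6:4  d7:4  d8:0 — peak 4 ≤ 4.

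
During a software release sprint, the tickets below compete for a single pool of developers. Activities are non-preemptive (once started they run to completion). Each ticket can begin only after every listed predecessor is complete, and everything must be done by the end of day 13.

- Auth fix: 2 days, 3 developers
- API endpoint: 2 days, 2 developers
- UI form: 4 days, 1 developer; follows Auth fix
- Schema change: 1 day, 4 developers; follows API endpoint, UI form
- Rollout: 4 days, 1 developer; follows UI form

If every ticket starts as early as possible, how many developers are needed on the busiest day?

5

Early-start schedule: Auth fix@1, API endpoint@1, UI form@3, Schema change@7, Rollout@7.
Load per day: day 1: 5, day 2: 5, day 3: 1, day 4: 1, day 5: 1, day 6: 1, day 7: 5, day 8: 1, day 9: 1, day 10: 1, day 11: 0, day 12: 0, day 13: 0.
Peak is 5.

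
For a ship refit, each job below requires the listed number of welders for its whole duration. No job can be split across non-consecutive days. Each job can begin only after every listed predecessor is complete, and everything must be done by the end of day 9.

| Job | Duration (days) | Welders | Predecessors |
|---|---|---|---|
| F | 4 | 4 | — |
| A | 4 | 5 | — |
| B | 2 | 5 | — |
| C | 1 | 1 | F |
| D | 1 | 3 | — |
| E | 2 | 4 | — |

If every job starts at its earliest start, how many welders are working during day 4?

At early start, day 4 has: F, A.
Demand: 4 + 5 = 9.

9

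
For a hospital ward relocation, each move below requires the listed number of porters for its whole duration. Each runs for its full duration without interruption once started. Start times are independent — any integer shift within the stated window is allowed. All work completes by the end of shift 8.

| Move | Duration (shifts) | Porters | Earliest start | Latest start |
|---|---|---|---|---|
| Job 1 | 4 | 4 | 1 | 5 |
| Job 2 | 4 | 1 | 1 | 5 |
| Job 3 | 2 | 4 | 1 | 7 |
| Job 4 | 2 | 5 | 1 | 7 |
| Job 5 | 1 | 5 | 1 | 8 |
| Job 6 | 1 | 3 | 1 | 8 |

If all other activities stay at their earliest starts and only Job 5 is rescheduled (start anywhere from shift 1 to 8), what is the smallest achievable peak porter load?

17

Job 5@1: s1:22  s2:14  s3:5  s4:5  s5:0  s6:0  s7:0  s8:0 → peak 22
Job 5@2: s1:17  s2:19  s3:5  s4:5  s5:0  s6:0  s7:0  s8:0 → peak 19
Job 5@3: s1:17  s2:14  s3:10  s4:5  s5:0  s6:0  s7:0  s8:0 → peak 17
Job 5@4: s1:17  s2:14  s3:5  s4:10  s5:0  s6:0  s7:0  s8:0 → peak 17
Job 5@5: s1:17  s2:14  s3:5  s4:5  s5:5  s6:0  s7:0  s8:0 → peak 17
Job 5@6: s1:17  s2:14  s3:5  s4:5  s5:0  s6:5  s7:0  s8:0 → peak 17
Job 5@7: s1:17  s2:14  s3:5  s4:5  s5:0  s6:0  s7:5  s8:0 → peak 17
Job 5@8: s1:17  s2:14  s3:5  s4:5  s5:0  s6:0  s7:0  s8:5 → peak 17
Best is Job 5@3, peak 17.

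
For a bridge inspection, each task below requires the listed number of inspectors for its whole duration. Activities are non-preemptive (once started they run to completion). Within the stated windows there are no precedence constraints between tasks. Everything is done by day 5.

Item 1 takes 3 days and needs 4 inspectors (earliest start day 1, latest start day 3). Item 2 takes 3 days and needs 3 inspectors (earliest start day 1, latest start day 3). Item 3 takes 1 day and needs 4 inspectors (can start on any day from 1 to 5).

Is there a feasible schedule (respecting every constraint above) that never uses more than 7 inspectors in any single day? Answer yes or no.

yes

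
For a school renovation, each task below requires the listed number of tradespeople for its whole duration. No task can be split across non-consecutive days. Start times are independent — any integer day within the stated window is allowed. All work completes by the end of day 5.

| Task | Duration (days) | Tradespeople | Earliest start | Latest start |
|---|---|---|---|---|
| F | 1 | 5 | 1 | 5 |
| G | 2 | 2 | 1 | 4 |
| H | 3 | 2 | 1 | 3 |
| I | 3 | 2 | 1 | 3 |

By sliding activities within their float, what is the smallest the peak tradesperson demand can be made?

6

Early-start (F@1, G@1, H@1, I@1) gives peak 11: d1:11  d2:6  d3:4  d4:0  d5:0.
Shift G→2, H→2, I→2.
Schedule F@1, G@2, H@2, I@2: d1:5  d2:6  d3:6  d4:4  d5:0 — peak 6.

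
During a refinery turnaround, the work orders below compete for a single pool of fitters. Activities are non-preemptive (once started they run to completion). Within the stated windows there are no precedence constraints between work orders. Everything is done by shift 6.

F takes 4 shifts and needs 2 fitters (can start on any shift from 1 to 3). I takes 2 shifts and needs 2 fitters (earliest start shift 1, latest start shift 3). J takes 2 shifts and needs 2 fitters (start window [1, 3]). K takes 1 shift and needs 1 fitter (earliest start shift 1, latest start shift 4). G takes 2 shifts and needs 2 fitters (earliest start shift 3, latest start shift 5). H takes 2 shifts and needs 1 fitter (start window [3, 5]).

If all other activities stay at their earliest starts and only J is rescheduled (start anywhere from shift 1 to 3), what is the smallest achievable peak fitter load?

J@1: s1:7  s2:6  s3:5  s4:5  s5:0  s6:0 → peak 7
J@2: s1:5  s2:6  s3:7  s4:5  s5:0  s6:0 → peak 7
J@3: s1:5  s2:4  s3:7  s4:7  s5:0  s6:0 → peak 7
Best is J@1, peak 7.

7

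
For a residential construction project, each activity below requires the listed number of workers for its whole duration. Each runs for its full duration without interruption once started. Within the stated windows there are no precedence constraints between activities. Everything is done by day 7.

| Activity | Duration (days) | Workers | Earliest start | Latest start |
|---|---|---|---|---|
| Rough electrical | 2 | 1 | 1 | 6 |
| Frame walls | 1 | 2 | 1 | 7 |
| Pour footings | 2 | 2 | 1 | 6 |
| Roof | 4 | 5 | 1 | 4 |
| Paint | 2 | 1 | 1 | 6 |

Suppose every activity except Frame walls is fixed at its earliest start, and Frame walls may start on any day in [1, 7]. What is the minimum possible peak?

9

Frame walls@1: d1:11  d2:9  d3:5  d4:5  d5:0  d6:0  d7:0 → peak 11
Frame walls@2: d1:9  d2:11  d3:5  d4:5  d5:0  d6:0  d7:0 → peak 11
Frame walls@3: d1:9  d2:9  d3:7  d4:5  d5:0  d6:0  d7:0 → peak 9
Frame walls@4: d1:9  d2:9  d3:5  d4:7  d5:0  d6:0  d7:0 → peak 9
Frame walls@5: d1:9  d2:9  d3:5  d4:5  d5:2  d6:0  d7:0 → peak 9
Frame walls@6: d1:9  d2:9  d3:5  d4:5  d5:0  d6:2  d7:0 → peak 9
Frame walls@7: d1:9  d2:9  d3:5  d4:5  d5:0  d6:0  d7:2 → peak 9
Best is Frame walls@3, peak 9.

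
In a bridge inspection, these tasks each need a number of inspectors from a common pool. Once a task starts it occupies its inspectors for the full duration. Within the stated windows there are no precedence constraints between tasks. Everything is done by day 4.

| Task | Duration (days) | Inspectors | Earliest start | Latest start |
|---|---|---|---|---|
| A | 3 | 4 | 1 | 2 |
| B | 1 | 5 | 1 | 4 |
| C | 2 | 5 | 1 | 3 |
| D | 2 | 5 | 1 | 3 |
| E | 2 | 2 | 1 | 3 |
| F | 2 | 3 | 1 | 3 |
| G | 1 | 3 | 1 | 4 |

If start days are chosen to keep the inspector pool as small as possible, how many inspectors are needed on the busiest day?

14

Early-start (A@1, B@1, C@1, D@1, E@1, F@1, G@1) gives peak 27: d1:27  d2:19  d3:4  d4:0.
Shift D→2, E→3, F→3, G→4.
Schedule A@1, B@1, C@1, D@2, E@3, F@3, G@4: d1:14  d2:14  d3:14  d4:8 — peak 14.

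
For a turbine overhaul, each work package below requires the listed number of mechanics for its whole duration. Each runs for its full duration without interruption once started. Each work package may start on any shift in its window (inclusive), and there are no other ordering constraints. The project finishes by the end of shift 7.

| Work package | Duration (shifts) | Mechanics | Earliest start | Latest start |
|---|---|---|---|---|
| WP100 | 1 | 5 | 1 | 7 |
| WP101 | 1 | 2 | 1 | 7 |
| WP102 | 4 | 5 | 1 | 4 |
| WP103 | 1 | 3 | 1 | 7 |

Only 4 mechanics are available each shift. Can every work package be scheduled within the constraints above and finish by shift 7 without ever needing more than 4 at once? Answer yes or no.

Total mechanic-shifts = 30; over 7 shifts the average is 30/7 > 4, so some shift must exceed 4.

no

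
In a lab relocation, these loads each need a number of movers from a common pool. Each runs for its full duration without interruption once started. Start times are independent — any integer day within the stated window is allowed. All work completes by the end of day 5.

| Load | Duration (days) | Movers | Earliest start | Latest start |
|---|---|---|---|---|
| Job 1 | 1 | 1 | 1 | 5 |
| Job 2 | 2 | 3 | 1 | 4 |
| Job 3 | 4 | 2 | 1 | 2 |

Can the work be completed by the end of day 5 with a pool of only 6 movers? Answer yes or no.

yes

Schedule Job 1@1, Job 2@1, Job 3@2: d1:4  d2:5  d3:2  d4:2  d5:2 — peak 5 ≤ 6.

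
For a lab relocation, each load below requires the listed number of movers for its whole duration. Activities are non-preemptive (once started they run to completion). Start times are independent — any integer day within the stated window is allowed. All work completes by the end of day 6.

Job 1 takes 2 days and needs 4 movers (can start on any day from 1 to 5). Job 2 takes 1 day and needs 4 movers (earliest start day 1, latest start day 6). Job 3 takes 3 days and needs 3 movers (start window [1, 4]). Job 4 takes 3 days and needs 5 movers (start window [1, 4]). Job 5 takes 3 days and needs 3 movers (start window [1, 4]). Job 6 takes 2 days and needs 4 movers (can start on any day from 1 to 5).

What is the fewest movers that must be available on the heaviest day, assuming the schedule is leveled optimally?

10

Early-start (Job 1@1, Job 2@1, Job 3@1, Job 4@1, Job 5@1, Job 6@1) gives peak 23: d1:23  d2:19  d3:11  d4:0  d5:0  d6:0.
Shift Job 2→3, Job 4→4, Job 6→4.
Schedule Job 1@1, Job 2@3, Job 3@1, Job 4@4, Job 5@1, Job 6@4: d1:10  d2:10  d3:10  d4:9  d5:9  d6:5 — peak 10.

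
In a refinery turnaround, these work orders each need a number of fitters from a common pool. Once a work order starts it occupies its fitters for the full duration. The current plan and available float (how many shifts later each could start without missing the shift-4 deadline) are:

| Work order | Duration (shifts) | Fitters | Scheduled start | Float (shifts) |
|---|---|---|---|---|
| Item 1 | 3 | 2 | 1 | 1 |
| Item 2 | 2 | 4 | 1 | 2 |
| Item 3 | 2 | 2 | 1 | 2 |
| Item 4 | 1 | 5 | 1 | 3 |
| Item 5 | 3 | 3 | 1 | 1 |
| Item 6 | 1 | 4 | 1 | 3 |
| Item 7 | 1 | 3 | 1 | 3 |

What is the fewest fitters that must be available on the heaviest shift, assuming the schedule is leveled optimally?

10

Early-start (Item 1@1, Item 2@1, Item 3@1, Item 4@1, Item 5@1, Item 6@1, Item 7@1) gives peak 23: s1:23  s2:11  s3:5  s4:0.
Shift Item 3→3, Item 4→4, Item 5→2, Item 7→3.
Schedule Item 1@1, Item 2@1, Item 3@3, Item 4@4, Item 5@2, Item 6@1, Item 7@3: s1:10  s2:9  s3:10  s4:10 — peak 10.
Total fitter-shifts = 39 over 4 shifts ⇒ peak ≥ ⌈39/4⌉ = 10, so 10 is optimal.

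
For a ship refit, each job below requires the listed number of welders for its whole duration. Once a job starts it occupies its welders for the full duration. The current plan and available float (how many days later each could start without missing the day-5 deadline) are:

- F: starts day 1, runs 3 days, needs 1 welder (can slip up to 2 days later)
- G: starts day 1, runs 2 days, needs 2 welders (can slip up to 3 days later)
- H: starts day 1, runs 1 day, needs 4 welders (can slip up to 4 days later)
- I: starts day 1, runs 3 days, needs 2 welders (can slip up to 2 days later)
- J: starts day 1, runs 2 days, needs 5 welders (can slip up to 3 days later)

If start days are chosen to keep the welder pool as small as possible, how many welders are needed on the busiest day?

Early-start (F@1, G@1, H@1, I@1, J@1) gives peak 14: d1:14  d2:10  d3:3  d4:0  d5:0.
Shift G→3, H→5, I→3.
Schedule F@1, G@3, H@5, I@3, J@1: d1:6  d2:6  d3:5  d4:4  d5:6 — peak 6.
Total welder-days = 27 over 5 days ⇒ peak ≥ ⌈27/5⌉ = 6, so 6 is optimal.

6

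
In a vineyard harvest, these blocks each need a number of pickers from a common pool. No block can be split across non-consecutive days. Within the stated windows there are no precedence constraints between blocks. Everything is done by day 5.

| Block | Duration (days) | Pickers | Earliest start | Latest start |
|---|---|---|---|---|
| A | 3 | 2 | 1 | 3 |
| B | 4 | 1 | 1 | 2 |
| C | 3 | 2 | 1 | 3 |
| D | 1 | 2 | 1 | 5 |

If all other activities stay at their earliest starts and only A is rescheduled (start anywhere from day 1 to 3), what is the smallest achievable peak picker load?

5

A@1: d1:7  d2:5  d3:5  d4:1  d5:0 → peak 7
A@2: d1:5  d2:5  d3:5  d4:3  d5:0 → peak 5
A@3: d1:5  d2:3  d3:5  d4:3  d5:2 → peak 5
Best is A@2, peak 5.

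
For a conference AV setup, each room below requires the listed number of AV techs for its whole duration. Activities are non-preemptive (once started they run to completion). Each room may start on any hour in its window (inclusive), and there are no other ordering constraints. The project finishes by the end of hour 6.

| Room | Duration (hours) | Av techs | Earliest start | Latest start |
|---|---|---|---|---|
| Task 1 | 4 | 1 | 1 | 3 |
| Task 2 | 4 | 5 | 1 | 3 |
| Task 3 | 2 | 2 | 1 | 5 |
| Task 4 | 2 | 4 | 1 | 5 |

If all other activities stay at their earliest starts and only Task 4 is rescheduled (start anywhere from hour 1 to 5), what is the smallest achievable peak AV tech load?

8

Task 4@1: h1:12  h2:12  h3:6  h4:6  h5:0  h6:0 → peak 12
Task 4@2: h1:8  h2:12  h3:10  h4:6  h5:0  h6:0 → peak 12
Task 4@3: h1:8  h2:8  h3:10  h4:10  h5:0  h6:0 → peak 10
Task 4@4: h1:8  h2:8  h3:6  h4:10  h5:4  h6:0 → peak 10
Task 4@5: h1:8  h2:8  h3:6  h4:6  h5:4  h6:4 → peak 8
Best is Task 4@5, peak 8.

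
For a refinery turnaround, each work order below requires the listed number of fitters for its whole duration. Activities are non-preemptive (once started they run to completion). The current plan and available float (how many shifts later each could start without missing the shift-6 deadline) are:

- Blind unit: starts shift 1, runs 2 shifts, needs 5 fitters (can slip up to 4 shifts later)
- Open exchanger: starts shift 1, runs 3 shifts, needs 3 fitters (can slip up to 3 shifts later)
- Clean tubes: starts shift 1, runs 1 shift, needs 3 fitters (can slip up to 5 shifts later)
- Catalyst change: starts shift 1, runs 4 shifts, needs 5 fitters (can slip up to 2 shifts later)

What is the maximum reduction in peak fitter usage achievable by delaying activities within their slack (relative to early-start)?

Early-start peak: s1:16  s2:13  s3:8  s4:5  s5:0  s6:0 ⇒ 16.
Leveled (Blind unit@1, Open exchanger@1, Clean tubes@4, Catalyst change@3): s1:8  s2:8  s3:8  s4:8  s5:5  s6:5 ⇒ 8.
Reduction 16 − 8 = 8.

8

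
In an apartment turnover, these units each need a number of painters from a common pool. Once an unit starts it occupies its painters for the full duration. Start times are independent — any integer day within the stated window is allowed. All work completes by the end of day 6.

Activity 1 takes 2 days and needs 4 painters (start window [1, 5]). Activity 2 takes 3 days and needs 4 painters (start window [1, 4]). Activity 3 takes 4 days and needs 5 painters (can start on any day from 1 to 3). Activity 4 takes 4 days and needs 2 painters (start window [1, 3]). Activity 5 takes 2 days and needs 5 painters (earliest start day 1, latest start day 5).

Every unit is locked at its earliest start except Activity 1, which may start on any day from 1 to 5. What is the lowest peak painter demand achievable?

Activity 1@1: d1:20  d2:20  d3:11  d4:7  d5:0  d6:0 → peak 20
Activity 1@2: d1:16  d2:20  d3:15  d4:7  d5:0  d6:0 → peak 20
Activity 1@3: d1:16  d2:16  d3:15  d4:11  d5:0  d6:0 → peak 16
Activity 1@4: d1:16  d2:16  d3:11  d4:11  d5:4  d6:0 → peak 16
Activity 1@5: d1:16  d2:16  d3:11  d4:7  d5:4  d6:4 → peak 16
Best is Activity 1@3, peak 16.

16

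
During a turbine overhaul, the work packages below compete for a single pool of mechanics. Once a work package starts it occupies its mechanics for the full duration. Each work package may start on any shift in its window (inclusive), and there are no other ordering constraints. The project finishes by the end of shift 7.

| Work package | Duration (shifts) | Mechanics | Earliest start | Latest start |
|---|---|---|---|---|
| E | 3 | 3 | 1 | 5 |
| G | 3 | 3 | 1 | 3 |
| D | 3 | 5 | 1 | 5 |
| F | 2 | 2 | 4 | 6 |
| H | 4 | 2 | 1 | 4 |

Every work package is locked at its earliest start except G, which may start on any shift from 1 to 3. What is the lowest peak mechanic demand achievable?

G@1: s1:13  s2:13  s3:13  s4:4  s5:2  s6:0  s7:0 → peak 13
G@2: s1:10  s2:13  s3:13  s4:7  s5:2  s6:0  s7:0 → peak 13
G@3: s1:10  s2:10  s3:13  s4:7  s5:5  s6:0  s7:0 → peak 13
Best is G@1, peak 13.

13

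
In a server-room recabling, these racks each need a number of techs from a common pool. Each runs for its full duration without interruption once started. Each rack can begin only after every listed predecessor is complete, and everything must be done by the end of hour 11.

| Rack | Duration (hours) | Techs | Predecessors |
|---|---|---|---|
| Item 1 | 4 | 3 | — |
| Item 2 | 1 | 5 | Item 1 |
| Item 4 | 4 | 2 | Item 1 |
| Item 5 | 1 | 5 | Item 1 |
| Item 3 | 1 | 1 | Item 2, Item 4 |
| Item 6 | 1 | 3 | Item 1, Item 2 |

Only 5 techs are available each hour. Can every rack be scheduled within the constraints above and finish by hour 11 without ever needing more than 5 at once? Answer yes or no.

yes

Schedule Item 1@1, Item 2@5, Item 4@6, Item 5@10, Item 3@11, Item 6@6: h1:3  h2:3  h3:3  h4:3  h5:5  h6:5  h7:2  h8:2  h9:2  h10:5  h11:1 — peak 5 ≤ 5.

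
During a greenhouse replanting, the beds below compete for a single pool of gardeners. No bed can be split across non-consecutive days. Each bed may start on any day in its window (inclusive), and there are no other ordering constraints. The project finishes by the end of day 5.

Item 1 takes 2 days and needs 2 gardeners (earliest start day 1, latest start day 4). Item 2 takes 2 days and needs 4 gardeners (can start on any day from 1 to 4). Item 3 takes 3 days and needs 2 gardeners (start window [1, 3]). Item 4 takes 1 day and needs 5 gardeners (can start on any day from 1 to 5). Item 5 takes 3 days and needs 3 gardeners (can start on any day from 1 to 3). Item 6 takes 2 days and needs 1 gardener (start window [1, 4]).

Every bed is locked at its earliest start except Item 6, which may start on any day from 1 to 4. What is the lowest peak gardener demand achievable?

Item 6@1: d1:17  d2:12  d3:5  d4:0  d5:0 → peak 17
Item 6@2: d1:16  d2:12  d3:6  d4:0  d5:0 → peak 16
Item 6@3: d1:16  d2:11  d3:6  d4:1  d5:0 → peak 16
Item 6@4: d1:16  d2:11  d3:5  d4:1  d5:1 → peak 16
Best is Item 6@2, peak 16.

16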